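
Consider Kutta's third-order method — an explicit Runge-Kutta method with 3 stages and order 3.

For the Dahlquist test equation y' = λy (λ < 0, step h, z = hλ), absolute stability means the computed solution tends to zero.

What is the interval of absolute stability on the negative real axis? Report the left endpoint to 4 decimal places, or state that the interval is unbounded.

(-2.5127, 0).

Set f=λy, z=hλ:
  order 3, 3-stage ⇒ R(z)=1+z+z^2/2+z^3/6
  (e.g. R(-1.12)=0.27305, |R|=0.27305)

Boundary: |R(x)|=1, x<0.
x=-1.12: |R|=0.2730
|R(-2.91)|=1.7830 |R(-2.66)|=1.2590 |R(-0.78)|=0.4451
Bisect:
  x_lo=-2.9960 |R|=1.9900  x_hi=-0.0969 |R|=0.9077
  mid=-1.54643 |R|=0.03293 →hi
  mid=-2.27121 |R|=0.64464 →hi
  mid=-2.63360 |R|=1.21005 →lo
  mid=-2.45240 |R|=0.90350 →hi
  mid=-2.54300 |R|=1.05044 →lo
  mid=-2.49770 |R|=0.97544 →hi
  mid=-2.52035 |R|=1.01255 →lo
  mid=-2.50903 |R|=0.99390 →hi
  ...
  [-2.51292,-2.51274] ⇒ x*=-2.5127
Stable set (-2.5127, 0).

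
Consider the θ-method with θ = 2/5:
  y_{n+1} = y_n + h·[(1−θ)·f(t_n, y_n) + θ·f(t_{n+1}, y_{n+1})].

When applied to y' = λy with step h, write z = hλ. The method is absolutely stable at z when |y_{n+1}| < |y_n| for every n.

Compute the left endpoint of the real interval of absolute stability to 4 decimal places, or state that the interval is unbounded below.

Test eqn y'=λy, z=hλ:
  y_{n+1} = y_n + z·[3/5·y_n + 2/5·y_{n+1}] ⇒ (1 − 2/5z)y_{n+1} = (1 + 3/5z)y_n
  ⇒ R(z) = (1 + 3/5z)/(1 − 2/5z).

Need |R(x)|<1, x<0.
x=-0.46: |R|=0.6115
R=−1: 1+3/5x = −1+2/5x ⇒ -1/5x=2 ⇒ x=2/(-1/5)=-10.0000
Confirm numerically:
  x=-7.401: |R|=0.86875 <1
  x=-6.139: |R|=0.77654 <1
  x=-4.438: |R|=0.59916 <1
  x=-10.352: |R|=1.01369 >1
  x=-10.110: |R|=1.00436 >1
  x=-10.105: |R|=1.00417 >1
So |R|<1 on (-10.0000, 0).

left endpoint -10.0000.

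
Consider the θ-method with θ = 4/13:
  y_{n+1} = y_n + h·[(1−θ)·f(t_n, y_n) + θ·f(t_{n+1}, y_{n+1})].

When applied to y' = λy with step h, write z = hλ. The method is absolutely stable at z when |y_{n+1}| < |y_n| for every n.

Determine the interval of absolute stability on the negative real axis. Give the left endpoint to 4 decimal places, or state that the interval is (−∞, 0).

Test eqn y'=λy, z=hλ:
  y_{n+1} = y_n + z·[9/13·y_n + 4/13·y_{n+1}] ⇒ (1 − 4/13z)y_{n+1} = (1 + 9/13z)y_n
  ⇒ R(z) = (1 + 9/13z)/(1 − 4/13z).

Need |R(x)|<1, x<0.
x=-0.64: |R|=0.4653
R=−1: 1+9/13x = −1+4/13x ⇒ -5/13x=2 ⇒ x=2/(-5/13)=-5.2000
Confirm numerically:
  x=-3.689: |R|=0.72781 <1
  x=-2.406: |R|=0.38251 <1
  x=-2.402: |R|=0.38119 <1
  x=-5.392: |R|=1.02777 >1
  x=-5.318: |R|=1.01722 >1
  x=-5.228: |R|=1.00413 >1
Interval (-5.2000, 0).

(-5.2000, 0).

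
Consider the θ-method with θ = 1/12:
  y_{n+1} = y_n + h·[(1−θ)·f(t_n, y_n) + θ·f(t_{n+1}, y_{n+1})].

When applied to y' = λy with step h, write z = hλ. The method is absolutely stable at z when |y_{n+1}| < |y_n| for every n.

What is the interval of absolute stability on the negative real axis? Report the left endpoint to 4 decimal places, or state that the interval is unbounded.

Set f=λy, z=hλ:
  y_{n+1} = y_n + z·[11/12·y_n + 1/12·y_{n+1}] ⇒ (1 − 1/12z)y_{n+1} = (1 + 11/12z)y_n
  ⇒ R(z) = (1 + 11/12z)/(1 − 1/12z).

Find x<0 with |R(x)|<1.
x=-1.05: |R|=0.0345
R=−1: 1+11/12x = −1+1/12x ⇒ -5/6x=2 ⇒ x=2/(-5/6)=-2.4000
Confirm numerically:
  x=-1.992: |R|=0.70840 <1
  x=-1.929: |R|=0.66186 <1
  x=-1.147: |R|=0.04693 <1
  x=-2.805: |R|=1.27356 >1
  x=-2.656: |R|=1.17467 >1
Stable set (-2.4000, 0).

(-2.4000, 0).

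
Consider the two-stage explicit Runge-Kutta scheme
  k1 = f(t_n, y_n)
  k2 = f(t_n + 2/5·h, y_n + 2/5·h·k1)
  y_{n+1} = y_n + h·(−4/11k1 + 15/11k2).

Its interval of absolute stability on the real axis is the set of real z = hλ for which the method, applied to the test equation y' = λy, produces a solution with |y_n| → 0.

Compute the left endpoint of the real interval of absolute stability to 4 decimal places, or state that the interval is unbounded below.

With y'=λy (z=hλ):
  k1=λy_n ⇒ h·k1=z·y_n;  k2=λ(1+2/5z)y_n ⇒ h·k2=z(1+2/5z)y_n
  y_{n+1}/y_n = 1 − 4/11z + 15/11z(1+2/5z) = 1 + z + 6/11z²
  Hence R(z) = 1 + z + 6/11z².

Need |R(x)|<1, x<0.
x=-1.49: |R|=0.7210
R=1: x+6/11x²=0 ⇒ x=−11/6=-1.8333; min R=1−1/(4·6/11)=0.5417>−1
Confirm numerically:
  x=-1.714: |R|=0.88843 <1
  x=-1.073: |R|=0.55500 <1
  x=-1.005: |R|=0.54592 <1
  x=-2.390: |R|=1.72569 >1
  x=-2.167: |R|=1.39439 >1
So |R|<1 on (-1.8333, 0).

z* = -1.8333.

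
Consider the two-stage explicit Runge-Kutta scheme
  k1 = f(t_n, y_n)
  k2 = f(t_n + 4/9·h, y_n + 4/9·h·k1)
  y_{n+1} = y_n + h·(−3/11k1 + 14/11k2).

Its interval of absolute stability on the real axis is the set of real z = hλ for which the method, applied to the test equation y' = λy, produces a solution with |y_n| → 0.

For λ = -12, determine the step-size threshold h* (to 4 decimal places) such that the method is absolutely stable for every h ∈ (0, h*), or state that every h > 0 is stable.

(-1.7679,0); λ=-12 ⇒ h* = (99/56)/12 = 0.1473.

Test eqn y'=λy, z=hλ:
  k1=λy_n ⇒ h·k1=z·y_n;  k2=λ(1+4/9z)y_n ⇒ h·k2=z(1+4/9z)y_n
  y_{n+1}/y_n = 1 − 3/11z + 14/11z(1+4/9z) = 1 + z + 56/99z²
  R(z) = 1 + z + 56/99z².

Boundary: |R(x)|=1, x<0.
x=-0.63: |R|=0.5945
R=1: x+56/99x²=0 ⇒ x=−99/56=-1.7679; min R=1−1/(4·56/99)=0.5580>−1
Confirm numerically:
  x=-1.642: |R|=0.88310 <1
  x=-1.310: |R|=0.66072 <1
  x=-0.709: |R|=0.57534 <1
  x=-2.284: |R|=1.66684 >1
  x=-1.804: |R|=1.03688 >1
Stable set (-1.7679, 0).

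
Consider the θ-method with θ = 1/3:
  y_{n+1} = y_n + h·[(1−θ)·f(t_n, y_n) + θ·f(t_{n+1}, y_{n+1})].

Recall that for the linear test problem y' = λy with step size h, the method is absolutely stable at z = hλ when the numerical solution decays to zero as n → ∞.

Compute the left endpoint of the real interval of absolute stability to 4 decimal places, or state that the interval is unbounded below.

Set f=λy, z=hλ:
  y_{n+1} = y_n + z·[2/3·y_n + 1/3·y_{n+1}] ⇒ (1 − 1/3z)y_{n+1} = (1 + 2/3z)y_n
  so R(z) = (1 + 2/3z)/(1 − 1/3z).

Solve |R(x)|<1 on ℝ⁻.
x=-1.35: |R|=0.0690
R=−1: 1+2/3x = −1+1/3x ⇒ -1/3x=2 ⇒ x=2/(-1/3)=-6.0000
Confirm numerically:
  x=-4.923: |R|=0.86407 <1
  x=-2.944: |R|=0.48587 <1
  x=-2.578: |R|=0.38652 <1
  x=-6.535: |R|=1.05611 >1
  x=-6.499: |R|=1.05253 >1
  x=-6.110: |R|=1.01207 >1
Stable set (-6.0000, 0).

z* = -6.0000.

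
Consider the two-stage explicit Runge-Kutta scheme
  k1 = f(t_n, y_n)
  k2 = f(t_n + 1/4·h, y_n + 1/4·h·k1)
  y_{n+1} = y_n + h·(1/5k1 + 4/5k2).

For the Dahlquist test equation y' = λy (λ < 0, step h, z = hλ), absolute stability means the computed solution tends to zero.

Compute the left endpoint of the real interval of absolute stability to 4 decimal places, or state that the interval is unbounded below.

z* = -5.0000.

Test eqn y'=λy, z=hλ:
  k1=λy_n ⇒ h·k1=z·y_n;  k2=λ(1+1/4z)y_n ⇒ h·k2=z(1+1/4z)y_n
  y_{n+1}/y_n = 1 + 1/5z + 4/5z(1+1/4z) = 1 + z + 1/5z²
  ⇒ R(z) = 1 + z + 1/5z².

Boundary: |R(x)|=1, x<0.
x=-0.4: |R|=0.6320
R=1: x+1/5x²=0 ⇒ x=−5=-5.0000; min R=1−1/(4·1/5)=-0.2500>−1
Confirm numerically:
  x=-4.359: |R|=0.44118 <1
  x=-3.952: |R|=0.17166 <1
  x=-3.418: |R|=0.08146 <1
  x=-2.975: |R|=0.20487 <1
  x=-5.546: |R|=1.60562 >1
  x=-5.338: |R|=1.36085 >1
  x=-5.045: |R|=1.04541 >1
Interval (-5.0000, 0).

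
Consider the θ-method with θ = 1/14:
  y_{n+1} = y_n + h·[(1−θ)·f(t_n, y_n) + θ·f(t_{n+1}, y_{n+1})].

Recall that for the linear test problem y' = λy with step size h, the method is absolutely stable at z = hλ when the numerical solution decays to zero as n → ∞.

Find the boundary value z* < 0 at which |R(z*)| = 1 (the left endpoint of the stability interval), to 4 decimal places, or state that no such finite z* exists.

Set f=λy, z=hλ:
  y_{n+1} = y_n + z·[13/14·y_n + 1/14·y_{n+1}] ⇒ (1 − 1/14z)y_{n+1} = (1 + 13/14z)y_n
  ⇒ R(z) = (1 + 13/14z)/(1 − 1/14z).

Find x<0 with |R(x)|<1.
x=-1.41: |R|=0.2810
R=−1: 1+13/14x = −1+1/14x ⇒ -6/7x=2 ⇒ x=2/(-6/7)=-2.3333
Confirm numerically:
  x=-2.263: |R|=0.94810 <1
  x=-2.239: |R|=0.93029 <1
  x=-1.956: |R|=0.71622 <1
  x=-1.161: |R|=0.07209 <1
  x=-2.626: |R|=1.21124 >1
  x=-2.586: |R|=1.18280 >1
  x=-2.501: |R|=1.12193 >1
So |R|<1 on (-2.3333, 0).

z* = -2.3333.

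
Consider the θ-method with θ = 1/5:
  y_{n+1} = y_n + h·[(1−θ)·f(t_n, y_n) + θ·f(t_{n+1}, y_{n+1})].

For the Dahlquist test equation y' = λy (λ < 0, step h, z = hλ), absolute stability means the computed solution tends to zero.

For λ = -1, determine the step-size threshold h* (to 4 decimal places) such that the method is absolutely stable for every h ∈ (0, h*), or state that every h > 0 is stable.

On y'=λy, z=hλ:
  y_{n+1} = y_n + z·[4/5·y_n + 1/5·y_{n+1}] ⇒ (1 − 1/5z)y_{n+1} = (1 + 4/5z)y_n
  ⇒ R(z) = (1 + 4/5z)/(1 − 1/5z).

Find x<0 with |R(x)|<1.
x=-1.54: |R|=0.1774
R=−1: 1+4/5x = −1+1/5x ⇒ -3/5x=2 ⇒ x=2/(-3/5)=-3.3333
Confirm numerically:
  x=-3.054: |R|=0.89595 <1
  x=-2.792: |R|=0.79158 <1
  x=-2.721: |R|=0.76208 <1
  x=-3.881: |R|=1.18500 >1
  x=-3.750: |R|=1.14286 >1
  x=-3.417: |R|=1.02982 >1
So |R|<1 on (-3.3333, 0).

(-3.3333,0); λ=-1 ⇒ h* = (10/3)/1 = 3.3333.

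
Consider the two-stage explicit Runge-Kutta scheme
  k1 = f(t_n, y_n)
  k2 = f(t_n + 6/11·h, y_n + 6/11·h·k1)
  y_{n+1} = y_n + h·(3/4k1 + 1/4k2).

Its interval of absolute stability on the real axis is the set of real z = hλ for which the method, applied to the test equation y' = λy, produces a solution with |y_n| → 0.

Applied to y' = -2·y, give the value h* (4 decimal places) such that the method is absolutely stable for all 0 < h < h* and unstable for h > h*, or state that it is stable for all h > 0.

With y'=λy (z=hλ):
  k1=λy_n ⇒ h·k1=z·y_n;  k2=λ(1+6/11z)y_n ⇒ h·k2=z(1+6/11z)y_n
  y_{n+1}/y_n = 1 + 3/4z + 1/4z(1+6/11z) = 1 + z + 3/22z²
  R(z) = 1 + z + 3/22z².

Boundary: |R(x)|=1, x<0.
x=-1.39: |R|=0.1265
R=1: x+3/22x²=0 ⇒ x=−22/3=-7.3333; min R=1−1/(4·3/22)=-0.8333>−1
Confirm numerically:
  x=-6.410: |R|=0.19292 <1
  x=-6.120: |R|=0.01258 <1
  x=-5.893: |R|=0.15744 <1
  x=-7.904: |R|=1.61507 >1
  x=-7.822: |R|=1.52123 >1
Interval (-7.3333, 0).

(-7.3333,0); λ=-2 ⇒ h* = (22/3)/2 = 3.6667.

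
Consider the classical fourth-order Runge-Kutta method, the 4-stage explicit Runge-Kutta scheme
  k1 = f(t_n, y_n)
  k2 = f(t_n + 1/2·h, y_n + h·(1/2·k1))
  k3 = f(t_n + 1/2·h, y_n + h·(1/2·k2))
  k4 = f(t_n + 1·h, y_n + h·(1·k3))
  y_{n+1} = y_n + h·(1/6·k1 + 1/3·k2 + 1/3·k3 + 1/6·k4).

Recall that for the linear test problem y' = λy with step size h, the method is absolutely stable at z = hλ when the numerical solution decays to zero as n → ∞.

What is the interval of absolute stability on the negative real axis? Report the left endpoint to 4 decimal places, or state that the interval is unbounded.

On y'=λy, z=hλ:
  order 4, 4-stage ⇒ R(z)=1+z+z^2/2+z^3/6+z^4/24
  (e.g. R(-0.51)=0.60076, |R|=0.60076)

Find x<0 with |R(x)|<1.
x=-0.51: |R|=0.6008
|R(-2.33)|=0.5043 |R(-2.28)|=0.4698 |R(-1.16)|=0.3281
Bisect:
  x_lo=-3.3546 |R|=2.2569  x_hi=-0.2563 |R|=0.7739
  mid=-1.80546 |R|=0.28624 →hi
  mid=-2.58004 |R|=0.73214 →hi
  mid=-2.96732 |R|=1.31097 →lo
  mid=-2.77368 |R|=0.98263 →hi
  mid=-2.87050 |R|=1.13625 →lo
  mid=-2.82209 |R|=1.05691 →lo
  mid=-2.79788 |R|=1.01915 →lo
  ...
  [-2.78540,-2.78521] ⇒ x*=-2.7853
Stable set (-2.7853, 0).

(-2.7853, 0).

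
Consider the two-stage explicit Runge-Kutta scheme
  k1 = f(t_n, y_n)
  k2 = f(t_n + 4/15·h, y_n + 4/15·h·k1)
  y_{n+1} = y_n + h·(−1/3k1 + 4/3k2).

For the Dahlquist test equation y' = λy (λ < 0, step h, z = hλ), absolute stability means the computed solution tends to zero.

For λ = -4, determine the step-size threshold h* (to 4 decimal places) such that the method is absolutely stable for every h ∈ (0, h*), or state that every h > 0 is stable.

Set f=λy, z=hλ:
  k1=λy_n ⇒ h·k1=z·y_n;  k2=λ(1+4/15z)y_n ⇒ h·k2=z(1+4/15z)y_n
  y_{n+1}/y_n = 1 − 1/3z + 4/3z(1+4/15z) = 1 + z + 16/45z²
  ⇒ R(z) = 1 + z + 16/45z².

Need |R(x)|<1, x<0.
x=-1.65: |R|=0.3180
R=1: x+16/45x²=0 ⇒ x=−45/16=-2.8125; min R=1−1/(4·16/45)=0.2969>−1
Confirm numerically:
  x=-2.749: |R|=0.93793 <1
  x=-2.144: |R|=0.49040 <1
  x=-1.783: |R|=0.34734 <1
  x=-1.726: |R|=0.33323 <1
  x=-3.264: |R|=1.52398 >1
  x=-2.932: |R|=1.12458 >1
Stable set (-2.8125, 0).

(-2.8125,0); λ=-4 ⇒ h* = (45/16)/4 = 0.7031.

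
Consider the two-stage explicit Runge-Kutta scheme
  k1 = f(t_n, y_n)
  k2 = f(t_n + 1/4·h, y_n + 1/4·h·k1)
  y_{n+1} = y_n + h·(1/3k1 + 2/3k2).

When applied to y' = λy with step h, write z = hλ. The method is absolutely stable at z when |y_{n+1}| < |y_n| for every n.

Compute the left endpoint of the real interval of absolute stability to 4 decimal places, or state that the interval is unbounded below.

With y'=λy (z=hλ):
  k1=λy_n ⇒ h·k1=z·y_n;  k2=λ(1+1/4z)y_n ⇒ h·k2=z(1+1/4z)y_n
  y_{n+1}/y_n = 1 + 1/3z + 2/3z(1+1/4z) = 1 + z + 1/6z²
  ⇒ R(z) = 1 + z + 1/6z².

Boundary: |R(x)|=1, x<0.
x=-1.05: |R|=0.1338
R=1: x+1/6x²=0 ⇒ x=−6=-6.0000; min R=1−1/(4·1/6)=-0.5000>−1
Confirm numerically:
  x=-5.589: |R|=0.61715 <1
  x=-4.931: |R|=0.12146 <1
  x=-4.141: |R|=0.28302 <1
  x=-6.471: |R|=1.50797 >1
  x=-6.242: |R|=1.25176 >1
So |R|<1 on (-6.0000, 0).

z* = -6.0000.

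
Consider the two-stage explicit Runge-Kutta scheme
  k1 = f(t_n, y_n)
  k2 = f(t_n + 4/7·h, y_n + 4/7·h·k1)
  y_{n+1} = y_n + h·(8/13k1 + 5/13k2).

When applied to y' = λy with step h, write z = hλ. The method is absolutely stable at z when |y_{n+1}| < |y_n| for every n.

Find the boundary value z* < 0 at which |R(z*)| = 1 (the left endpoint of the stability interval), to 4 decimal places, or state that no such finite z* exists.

left endpoint -4.5500.

Set f=λy, z=hλ:
  k1=λy_n ⇒ h·k1=z·y_n;  k2=λ(1+4/7z)y_n ⇒ h·k2=z(1+4/7z)y_n
  y_{n+1}/y_n = 1 + 8/13z + 5/13z(1+4/7z) = 1 + z + 20/91z²
  R(z) = 1 + z + 20/91z².

Need |R(x)|<1, x<0.
x=-0.45: |R|=0.5945
R=1: x+20/91x²=0 ⇒ x=−91/20=-4.5500; min R=1−1/(4·20/91)=-0.1375>−1
Confirm numerically:
  x=-3.023: |R|=0.01453 <1
  x=-2.981: |R|=0.02795 <1
  x=-2.054: |R|=0.12677 <1
  x=-4.869: |R|=1.34137 >1
  x=-4.824: |R|=1.29050 >1
Interval (-4.5500, 0).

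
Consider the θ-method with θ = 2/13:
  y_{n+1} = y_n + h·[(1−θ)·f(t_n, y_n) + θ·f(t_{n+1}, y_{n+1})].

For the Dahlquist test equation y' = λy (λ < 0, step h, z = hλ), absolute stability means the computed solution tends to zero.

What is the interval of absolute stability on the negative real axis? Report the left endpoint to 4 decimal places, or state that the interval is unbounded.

With y'=λy (z=hλ):
  y_{n+1} = y_n + z·[11/13·y_n + 2/13·y_{n+1}] ⇒ (1 − 2/13z)y_{n+1} = (1 + 11/13z)y_n
  Hence R(z) = (1 + 11/13z)/(1 − 2/13z).

Find x<0 with |R(x)|<1.
x=-1.04: |R|=0.1034
R=−1: 1+11/13x = −1+2/13x ⇒ -9/13x=2 ⇒ x=2/(-9/13)=-2.8889
Confirm numerically:
  x=-2.481: |R|=0.79562 <1
  x=-1.245: |R|=0.04487 <1
  x=-1.173: |R|=0.00632 <1
  x=-3.450: |R|=1.25377 >1
  x=-3.228: |R|=1.15687 >1
  x=-3.029: |R|=1.06617 >1
So |R|<1 on (-2.8889, 0).

z∈(-2.8889,0).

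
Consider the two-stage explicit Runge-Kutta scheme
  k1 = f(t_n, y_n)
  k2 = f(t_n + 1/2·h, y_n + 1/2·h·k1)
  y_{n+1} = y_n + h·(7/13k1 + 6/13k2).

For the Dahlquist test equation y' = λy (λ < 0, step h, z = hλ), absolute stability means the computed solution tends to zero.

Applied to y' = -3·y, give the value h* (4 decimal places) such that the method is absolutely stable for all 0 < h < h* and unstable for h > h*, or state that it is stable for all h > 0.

On y'=λy, z=hλ:
  k1=λy_n ⇒ h·k1=z·y_n;  k2=λ(1+1/2z)y_n ⇒ h·k2=z(1+1/2z)y_n
  y_{n+1}/y_n = 1 + 7/13z + 6/13z(1+1/2z) = 1 + z + 3/13z²
  R(z) = 1 + z + 3/13z².

Find x<0 with |R(x)|<1.
x=-1.46: |R|=0.0319
R=1: x+3/13x²=0 ⇒ x=−13/3=-4.3333; min R=1−1/(4·3/13)=-0.0833>−1
Confirm numerically:
  x=-2.444: |R|=0.06558 <1
  x=-2.242: |R|=0.08202 <1
  x=-1.883: |R|=0.06476 <1
  x=-1.777: |R|=0.04829 <1
  x=-4.622: |R|=1.30790 >1
  x=-4.575: |R|=1.25514 >1
  x=-4.486: |R|=1.15805 >1
Stable set (-4.3333, 0).

(-4.3333,0); λ=-3 ⇒ h* = (13/3)/3 = 1.4444.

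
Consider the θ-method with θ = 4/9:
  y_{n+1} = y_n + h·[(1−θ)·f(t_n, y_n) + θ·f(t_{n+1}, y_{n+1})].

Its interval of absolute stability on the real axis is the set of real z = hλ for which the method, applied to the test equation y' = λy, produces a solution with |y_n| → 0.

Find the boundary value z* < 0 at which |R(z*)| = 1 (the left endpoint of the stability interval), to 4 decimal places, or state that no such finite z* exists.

left endpoint -18.0000.

With y'=λy (z=hλ):
  y_{n+1} = y_n + z·[5/9·y_n + 4/9·y_{n+1}] ⇒ (1 − 4/9z)y_{n+1} = (1 + 5/9z)y_n
  Hence R(z) = (1 + 5/9z)/(1 − 4/9z).

Find x<0 with |R(x)|<1.
x=-0.8: |R|=0.4098
R=−1: 1+5/9x = −1+4/9x ⇒ -1/9x=2 ⇒ x=2/(-1/9)=-18.0000
Confirm numerically:
  x=-17.677: |R|=0.99595 <1
  x=-13.753: |R|=0.93365 <1
  x=-11.845: |R|=0.89083 <1
  x=-8.268: |R|=0.76868 <1
  x=-18.468: |R|=1.00565 >1
  x=-18.452: |R|=1.00546 >1
Stable set (-18.0000, 0).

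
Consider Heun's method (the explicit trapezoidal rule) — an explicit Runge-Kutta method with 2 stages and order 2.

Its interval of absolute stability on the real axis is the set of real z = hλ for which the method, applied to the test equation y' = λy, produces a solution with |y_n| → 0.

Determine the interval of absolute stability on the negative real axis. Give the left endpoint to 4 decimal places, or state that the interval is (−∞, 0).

Set f=λy, z=hλ:
  order 2, 2-stage ⇒ R(z)=1+z+z^2/2
  (e.g. R(-1.38)=0.57220, |R|=0.57220)

Need |R(x)|<1, x<0.
x=-1.38: |R|=0.5722
|R(-2.2)|=1.2200 |R(-2.03)|=1.0304 |R(-1.66)|=0.7178
Bisect:
  x_lo=-2.8698 |R|=2.2481  x_hi=-0.1190 |R|=0.8881
  mid=-1.49440 |R|=0.62221 →hi
  mid=-2.18210 |R|=1.19868 →lo
  mid=-1.83825 |R|=0.85133 →hi
  mid=-2.01018 |R|=1.01023 →lo
  mid=-1.92421 |R|=0.92709 →hi
  mid=-1.96719 |R|=0.96773 →hi
  mid=-1.98869 |R|=0.98875 →hi
  ...
  [-2.00010,-1.99993] ⇒ x*=-2.0000
Interval (-2.0000, 0).

(-2.0000, 0).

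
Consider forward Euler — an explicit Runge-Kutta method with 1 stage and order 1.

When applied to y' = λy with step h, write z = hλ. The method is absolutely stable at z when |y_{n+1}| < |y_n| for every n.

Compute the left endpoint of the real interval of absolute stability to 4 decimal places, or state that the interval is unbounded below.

left endpoint -2.0000.

With y'=λy (z=hλ):
  order 1, 1-stage ⇒ R(z)=1+z
  (e.g. R(-0.9)=0.10000, |R|=0.10000)

Find x<0 with |R(x)|<1.
x=-0.9: |R|=0.1000
|R(-2.12)|=1.1200 |R(-1.03)|=0.0300 |R(-0.99)|=0.0100
Bisect:
  x_lo=-2.5761 |R|=1.5761  x_hi=-0.1783 |R|=0.8217
  mid=-1.37721 |R|=0.37721 →hi
  mid=-1.97666 |R|=0.97666 →hi
  mid=-2.27638 |R|=1.27638 →lo
  mid=-2.12652 |R|=1.12652 →lo
  mid=-2.05159 |R|=1.05159 →lo
  mid=-2.01412 |R|=1.01412 →lo
  mid=-1.99539 |R|=0.99539 →hi
  mid=-2.00476 |R|=1.00476 →lo
  ...
  [-2.00007,-1.99993] ⇒ x*=-2.0000
Stable set (-2.0000, 0).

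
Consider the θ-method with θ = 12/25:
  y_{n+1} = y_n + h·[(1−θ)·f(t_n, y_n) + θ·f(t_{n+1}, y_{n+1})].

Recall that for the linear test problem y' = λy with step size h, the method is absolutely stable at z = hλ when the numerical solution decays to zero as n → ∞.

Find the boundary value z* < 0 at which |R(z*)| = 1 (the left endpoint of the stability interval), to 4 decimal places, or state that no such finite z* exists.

left endpoint -50.0000.

With y'=λy (z=hλ):
  y_{n+1} = y_n + z·[13/25·y_n + 12/25·y_{n+1}] ⇒ (1 − 12/25z)y_{n+1} = (1 + 13/25z)y_n
  R(z) = (1 + 13/25z)/(1 − 12/25z).

Solve |R(x)|<1 on ℝ⁻.
x=-0.81: |R|=0.4168
R=−1: 1+13/25x = −1+12/25x ⇒ -1/25x=2 ⇒ x=2/(-1/25)=-50.0000
Confirm numerically:
  x=-48.668: |R|=0.99781 <1
  x=-42.332: |R|=0.98561 <1
  x=-42.145: |R|=0.98520 <1
  x=-22.853: |R|=0.90928 <1
  x=-50.307: |R|=1.00049 >1
  x=-50.130: |R|=1.00021 >1
Interval (-50.0000, 0).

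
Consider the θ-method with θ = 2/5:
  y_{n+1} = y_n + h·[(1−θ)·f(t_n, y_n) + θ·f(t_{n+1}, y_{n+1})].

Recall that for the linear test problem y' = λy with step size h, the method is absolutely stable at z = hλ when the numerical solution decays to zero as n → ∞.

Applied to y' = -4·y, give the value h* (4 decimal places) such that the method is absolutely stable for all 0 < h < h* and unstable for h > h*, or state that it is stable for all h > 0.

On y'=λy, z=hλ:
  y_{n+1} = y_n + z·[3/5·y_n + 2/5·y_{n+1}] ⇒ (1 − 2/5z)y_{n+1} = (1 + 3/5z)y_n
  Hence R(z) = (1 + 3/5z)/(1 − 2/5z).

Need |R(x)|<1, x<0.
x=-1.02: |R|=0.2756
R=−1: 1+3/5x = −1+2/5x ⇒ -1/5x=2 ⇒ x=2/(-1/5)=-10.0000
Confirm numerically:
  x=-7.135: |R|=0.85132 <1
  x=-6.527: |R|=0.80763 <1
  x=-4.624: |R|=0.62268 <1
  x=-4.612: |R|=0.62120 <1
  x=-10.476: |R|=1.01834 >1
  x=-10.273: |R|=1.01069 >1
Stable set (-10.0000, 0).

(-10.0000,0); λ=-4 ⇒ h* = (10)/4 = 2.5000.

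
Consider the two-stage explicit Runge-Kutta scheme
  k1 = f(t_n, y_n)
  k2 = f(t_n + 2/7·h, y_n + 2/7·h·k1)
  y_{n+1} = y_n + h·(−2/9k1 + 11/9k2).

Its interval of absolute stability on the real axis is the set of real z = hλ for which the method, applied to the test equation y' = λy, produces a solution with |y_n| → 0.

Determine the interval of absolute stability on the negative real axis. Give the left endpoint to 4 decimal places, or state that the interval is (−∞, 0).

Test eqn y'=λy, z=hλ:
  k1=λy_n ⇒ h·k1=z·y_n;  k2=λ(1+2/7z)y_n ⇒ h·k2=z(1+2/7z)y_n
  y_{n+1}/y_n = 1 − 2/9z + 11/9z(1+2/7z) = 1 + z + 22/63z²
  R(z) = 1 + z + 22/63z².

Need |R(x)|<1, x<0.
x=-1.08: |R|=0.3273
R=1: x+22/63x²=0 ⇒ x=−63/22=-2.8636; min R=1−1/(4·22/63)=0.2841>−1
Confirm numerically:
  x=-2.680: |R|=0.82814 <1
  x=-2.334: |R|=0.56832 <1
  x=-1.628: |R|=0.29753 <1
  x=-1.338: |R|=0.28716 <1
  x=-2.920: |R|=1.05747 >1
  x=-2.905: |R|=1.04196 >1
Interval (-2.8636, 0).

z∈(-2.8636,0).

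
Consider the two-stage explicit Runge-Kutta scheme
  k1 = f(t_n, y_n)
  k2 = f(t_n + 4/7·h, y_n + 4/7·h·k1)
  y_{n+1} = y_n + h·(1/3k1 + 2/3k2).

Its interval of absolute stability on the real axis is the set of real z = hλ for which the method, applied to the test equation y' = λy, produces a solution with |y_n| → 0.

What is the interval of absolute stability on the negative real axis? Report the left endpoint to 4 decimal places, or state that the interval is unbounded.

z∈(-2.6250,0).

With y'=λy (z=hλ):
  k1=λy_n ⇒ h·k1=z·y_n;  k2=λ(1+4/7z)y_n ⇒ h·k2=z(1+4/7z)y_n
  y_{n+1}/y_n = 1 + 1/3z + 2/3z(1+4/7z) = 1 + z + 8/21z²
  ⇒ R(z) = 1 + z + 8/21z².

Boundary: |R(x)|=1, x<0.
x=-1.77: |R|=0.4235
R=1: x+8/21x²=0 ⇒ x=−21/8=-2.6250; min R=1−1/(4·8/21)=0.3438>−1
Confirm numerically:
  x=-2.174: |R|=0.62649 <1
  x=-1.455: |R|=0.35149 <1
  x=-1.344: |R|=0.34413 <1
  x=-3.172: |R|=1.66098 >1
  x=-2.963: |R|=1.38152 >1
Stable set (-2.6250, 0).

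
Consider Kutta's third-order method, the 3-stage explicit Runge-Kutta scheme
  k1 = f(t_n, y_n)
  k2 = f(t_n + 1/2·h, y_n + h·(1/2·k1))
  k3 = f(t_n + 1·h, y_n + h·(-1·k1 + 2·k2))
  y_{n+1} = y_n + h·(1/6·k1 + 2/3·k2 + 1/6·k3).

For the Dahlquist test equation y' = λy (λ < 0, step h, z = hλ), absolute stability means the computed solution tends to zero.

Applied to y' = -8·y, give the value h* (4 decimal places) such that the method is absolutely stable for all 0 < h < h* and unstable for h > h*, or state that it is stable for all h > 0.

On y'=λy, z=hλ:
  order 3, 3-stage ⇒ R(z)=1+z+z^2/2+z^3/6
  (e.g. R(-1.25)=0.20573, |R|=0.20573)

Find x<0 with |R(x)|<1.
x=-1.25: |R|=0.2057
|R(-2.03)|=0.3638 |R(-0.51)|=0.5979
Bisect:
  x_lo=-2.9615 |R|=1.9052  x_hi=-0.2216 |R|=0.8011
  mid=-1.59155 |R|=0.00306 →hi
  mid=-2.27653 |R|=0.65162 →hi
  mid=-2.61902 |R|=1.18347 →lo
  mid=-2.44777 |R|=0.89632 →hi
  mid=-2.53339 |R|=1.03428 →lo
  mid=-2.49058 |R|=0.96393 →hi
  mid=-2.51199 |R|=0.99876 →hi
  mid=-2.52269 |R|=1.01643 →lo
  ...
  [-2.51283,-2.51266] ⇒ x*=-2.5127
Stable set (-2.5127, 0).

(-2.5127,0); λ=-8 ⇒ h* = 0.3141.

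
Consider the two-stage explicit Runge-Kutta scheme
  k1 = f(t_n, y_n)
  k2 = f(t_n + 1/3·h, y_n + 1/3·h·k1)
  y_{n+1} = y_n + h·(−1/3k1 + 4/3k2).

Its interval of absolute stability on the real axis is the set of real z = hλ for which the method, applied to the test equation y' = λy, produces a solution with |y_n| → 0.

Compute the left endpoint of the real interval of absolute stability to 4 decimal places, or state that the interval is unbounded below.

left endpoint -2.2500.

Set f=λy, z=hλ:
  k1=λy_n ⇒ h·k1=z·y_n;  k2=λ(1+1/3z)y_n ⇒ h·k2=z(1+1/3z)y_n
  y_{n+1}/y_n = 1 − 1/3z + 4/3z(1+1/3z) = 1 + z + 4/9z²
  so R(z) = 1 + z + 4/9z².

Boundary: |R(x)|=1, x<0.
x=-0.5: |R|=0.6111
R=1: x+4/9x²=0 ⇒ x=−9/4=-2.2500; min R=1−1/(4·4/9)=0.4375>−1
Confirm numerically:
  x=-1.973: |R|=0.75710 <1
  x=-1.894: |R|=0.70033 <1
  x=-1.277: |R|=0.44777 <1
  x=-0.958: |R|=0.44990 <1
  x=-2.743: |R|=1.60102 >1
  x=-2.428: |R|=1.19208 >1
Stable set (-2.2500, 0).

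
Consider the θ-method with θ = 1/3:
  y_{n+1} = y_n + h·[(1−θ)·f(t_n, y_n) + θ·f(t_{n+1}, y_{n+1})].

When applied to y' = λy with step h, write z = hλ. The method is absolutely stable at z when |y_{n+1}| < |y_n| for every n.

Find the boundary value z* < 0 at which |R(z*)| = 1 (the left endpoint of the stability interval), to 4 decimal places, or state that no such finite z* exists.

z* = -6.0000.

With y'=λy (z=hλ):
  y_{n+1} = y_n + z·[2/3·y_n + 1/3·y_{n+1}] ⇒ (1 − 1/3z)y_{n+1} = (1 + 2/3z)y_n
  R(z) = (1 + 2/3z)/(1 − 1/3z).

Solve |R(x)|<1 on ℝ⁻.
x=-0.36: |R|=0.6786
R=−1: 1+2/3x = −1+1/3x ⇒ -1/3x=2 ⇒ x=2/(-1/3)=-6.0000
Confirm numerically:
  x=-5.931: |R|=0.99227 <1
  x=-5.642: |R|=0.95857 <1
  x=-4.750: |R|=0.83871 <1
  x=-2.832: |R|=0.45679 <1
  x=-6.574: |R|=1.05995 >1
  x=-6.489: |R|=1.05153 >1
  x=-6.199: |R|=1.02163 >1
Interval (-6.0000, 0).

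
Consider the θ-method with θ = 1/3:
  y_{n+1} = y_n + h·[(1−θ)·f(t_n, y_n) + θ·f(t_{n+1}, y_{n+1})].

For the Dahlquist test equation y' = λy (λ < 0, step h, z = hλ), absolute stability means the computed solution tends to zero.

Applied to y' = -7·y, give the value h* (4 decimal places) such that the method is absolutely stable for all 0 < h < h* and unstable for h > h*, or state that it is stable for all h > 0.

Test eqn y'=λy, z=hλ:
  y_{n+1} = y_n + z·[2/3·y_n + 1/3·y_{n+1}] ⇒ (1 − 1/3z)y_{n+1} = (1 + 2/3z)y_n
  Hence R(z) = (1 + 2/3z)/(1 − 1/3z).

Need |R(x)|<1, x<0.
x=-0.99: |R|=0.2556
R=−1: 1+2/3x = −1+1/3x ⇒ -1/3x=2 ⇒ x=2/(-1/3)=-6.0000
Confirm numerically:
  x=-5.908: |R|=0.98967 <1
  x=-5.742: |R|=0.97049 <1
  x=-4.077: |R|=0.72827 <1
  x=-3.630: |R|=0.64253 <1
  x=-6.569: |R|=1.05946 >1
  x=-6.520: |R|=1.05462 >1
Stable set (-6.0000, 0).

(-6.0000,0); λ=-7 ⇒ h* = (6)/7 = 0.8571.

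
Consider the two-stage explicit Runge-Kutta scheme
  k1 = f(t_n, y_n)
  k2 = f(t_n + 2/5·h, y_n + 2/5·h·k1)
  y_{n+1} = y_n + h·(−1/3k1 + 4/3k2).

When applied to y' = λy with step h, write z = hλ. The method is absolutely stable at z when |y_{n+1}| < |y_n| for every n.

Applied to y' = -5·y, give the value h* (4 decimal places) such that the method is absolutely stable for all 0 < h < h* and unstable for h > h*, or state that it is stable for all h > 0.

Test eqn y'=λy, z=hλ:
  k1=λy_n ⇒ h·k1=z·y_n;  k2=λ(1+2/5z)y_n ⇒ h·k2=z(1+2/5z)y_n
  y_{n+1}/y_n = 1 − 1/3z + 4/3z(1+2/5z) = 1 + z + 8/15z²
  Hence R(z) = 1 + z + 8/15z².

Need |R(x)|<1, x<0.
x=-0.41: |R|=0.6797
R=1: x+8/15x²=0 ⇒ x=−15/8=-1.8750; min R=1−1/(4·8/15)=0.5312>−1
Confirm numerically:
  x=-1.638: |R|=0.79296 <1
  x=-0.981: |R|=0.53226 <1
  x=-0.952: |R|=0.53136 <1
  x=-0.878: |R|=0.53314 <1
  x=-2.380: |R|=1.64101 >1
  x=-2.205: |R|=1.38808 >1
  x=-2.142: |R|=1.30502 >1
Interval (-1.8750, 0).

(-1.8750,0); λ=-5 ⇒ h* = (15/8)/5 = 0.3750.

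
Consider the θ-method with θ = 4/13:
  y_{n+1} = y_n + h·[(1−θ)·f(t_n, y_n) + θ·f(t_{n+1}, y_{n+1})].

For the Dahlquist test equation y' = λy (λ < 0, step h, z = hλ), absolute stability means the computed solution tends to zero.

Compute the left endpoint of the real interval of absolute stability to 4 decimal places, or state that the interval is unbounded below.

left endpoint -5.2000.

Test eqn y'=λy, z=hλ:
  y_{n+1} = y_n + z·[9/13·y_n + 4/13·y_{n+1}] ⇒ (1 − 4/13z)y_{n+1} = (1 + 9/13z)y_n
  ⇒ R(z) = (1 + 9/13z)/(1 − 4/13z).

Find x<0 with |R(x)|<1.
x=-1.66: |R|=0.0988
R=−1: 1+9/13x = −1+4/13x ⇒ -5/13x=2 ⇒ x=2/(-5/13)=-5.2000
Confirm numerically:
  x=-3.657: |R|=0.72075 <1
  x=-3.181: |R|=0.60756 <1
  x=-2.453: |R|=0.39790 <1
  x=-2.179: |R|=0.30443 <1
  x=-5.334: |R|=1.01951 >1
  x=-5.284: |R|=1.01230 >1
Interval (-5.2000, 0).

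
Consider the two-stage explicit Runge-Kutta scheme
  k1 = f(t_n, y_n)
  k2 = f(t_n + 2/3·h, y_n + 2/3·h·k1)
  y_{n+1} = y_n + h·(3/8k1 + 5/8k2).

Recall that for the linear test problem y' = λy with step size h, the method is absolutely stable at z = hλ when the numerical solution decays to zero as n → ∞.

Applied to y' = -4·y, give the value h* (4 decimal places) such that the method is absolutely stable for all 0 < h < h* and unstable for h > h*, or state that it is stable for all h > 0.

Test eqn y'=λy, z=hλ:
  k1=λy_n ⇒ h·k1=z·y_n;  k2=λ(1+2/3z)y_n ⇒ h·k2=z(1+2/3z)y_n
  y_{n+1}/y_n = 1 + 3/8z + 5/8z(1+2/3z) = 1 + z + 5/12z²
  Hence R(z) = 1 + z + 5/12z².

Need |R(x)|<1, x<0.
x=-1.65: |R|=0.4844
R=1: x+5/12x²=0 ⇒ x=−12/5=-2.4000; min R=1−1/(4·5/12)=0.4000>−1
Confirm numerically:
  x=-2.379: |R|=0.97918 <1
  x=-1.797: |R|=0.54850 <1
  x=-1.474: |R|=0.43128 <1
  x=-2.977: |R|=1.71572 >1
  x=-2.674: |R|=1.30528 >1
  x=-2.519: |R|=1.12490 >1
So |R|<1 on (-2.4000, 0).

(-2.4000,0); λ=-4 ⇒ h* = (12/5)/4 = 0.6000.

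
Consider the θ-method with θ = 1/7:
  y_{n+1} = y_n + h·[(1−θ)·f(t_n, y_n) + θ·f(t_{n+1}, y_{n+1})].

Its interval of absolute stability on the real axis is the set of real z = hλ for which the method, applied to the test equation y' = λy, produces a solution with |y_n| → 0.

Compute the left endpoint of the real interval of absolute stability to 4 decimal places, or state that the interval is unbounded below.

On y'=λy, z=hλ:
  y_{n+1} = y_n + z·[6/7·y_n + 1/7·y_{n+1}] ⇒ (1 − 1/7z)y_{n+1} = (1 + 6/7z)y_n
  Hence R(z) = (1 + 6/7z)/(1 − 1/7z).

Need |R(x)|<1, x<0.
x=-0.42: |R|=0.6038
R=−1: 1+6/7x = −1+1/7x ⇒ -5/7x=2 ⇒ x=2/(-5/7)=-2.8000
Confirm numerically:
  x=-2.549: |R|=0.86857 <1
  x=-1.538: |R|=0.26095 <1
  x=-1.530: |R|=0.25557 <1
  x=-3.170: |R|=1.18191 >1
  x=-2.841: |R|=1.02083 >1
Interval (-2.8000, 0).

left endpoint -2.8000.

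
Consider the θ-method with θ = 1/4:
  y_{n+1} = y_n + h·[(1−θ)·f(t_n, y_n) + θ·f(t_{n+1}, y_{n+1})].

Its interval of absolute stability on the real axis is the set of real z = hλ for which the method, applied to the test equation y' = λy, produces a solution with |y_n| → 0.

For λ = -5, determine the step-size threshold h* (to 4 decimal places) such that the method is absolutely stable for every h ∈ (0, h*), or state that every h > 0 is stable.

(-4.0000,0); λ=-5 ⇒ h* = (4)/5 = 0.8000.

Set f=λy, z=hλ:
  y_{n+1} = y_n + z·[3/4·y_n + 1/4·y_{n+1}] ⇒ (1 − 1/4z)y_{n+1} = (1 + 3/4z)y_n
  Hence R(z) = (1 + 3/4z)/(1 − 1/4z).

Find x<0 with |R(x)|<1.
x=-0.84: |R|=0.3058
R=−1: 1+3/4x = −1+1/4x ⇒ -1/2x=2 ⇒ x=2/(-1/2)=-4.0000
Confirm numerically:
  x=-3.159: |R|=0.76505 <1
  x=-2.743: |R|=0.62717 <1
  x=-2.597: |R|=0.57466 <1
  x=-4.281: |R|=1.06787 >1
  x=-4.119: |R|=1.02931 >1
  x=-4.116: |R|=1.02859 >1
Interval (-4.0000, 0).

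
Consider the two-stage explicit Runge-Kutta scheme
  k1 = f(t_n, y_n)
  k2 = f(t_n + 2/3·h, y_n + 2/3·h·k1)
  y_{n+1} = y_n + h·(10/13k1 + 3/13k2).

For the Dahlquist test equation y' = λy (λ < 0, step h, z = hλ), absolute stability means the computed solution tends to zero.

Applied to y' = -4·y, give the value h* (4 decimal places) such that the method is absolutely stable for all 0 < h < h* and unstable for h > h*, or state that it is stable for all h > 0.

On y'=λy, z=hλ:
  k1=λy_n ⇒ h·k1=z·y_n;  k2=λ(1+2/3z)y_n ⇒ h·k2=z(1+2/3z)y_n
  y_{n+1}/y_n = 1 + 10/13z + 3/13z(1+2/3z) = 1 + z + 2/13z²
  Hence R(z) = 1 + z + 2/13z².

Find x<0 with |R(x)|<1.
x=-0.95: |R|=0.1888
R=1: x+2/13x²=0 ⇒ x=−13/2=-6.5000; min R=1−1/(4·2/13)=-0.6250>−1
Confirm numerically:
  x=-5.645: |R|=0.25747 <1
  x=-3.870: |R|=0.56586 <1
  x=-3.737: |R|=0.58851 <1
  x=-7.097: |R|=1.65183 >1
  x=-7.078: |R|=1.62940 >1
Interval (-6.5000, 0).

(-6.5000,0); λ=-4 ⇒ h* = (13/2)/4 = 1.6250.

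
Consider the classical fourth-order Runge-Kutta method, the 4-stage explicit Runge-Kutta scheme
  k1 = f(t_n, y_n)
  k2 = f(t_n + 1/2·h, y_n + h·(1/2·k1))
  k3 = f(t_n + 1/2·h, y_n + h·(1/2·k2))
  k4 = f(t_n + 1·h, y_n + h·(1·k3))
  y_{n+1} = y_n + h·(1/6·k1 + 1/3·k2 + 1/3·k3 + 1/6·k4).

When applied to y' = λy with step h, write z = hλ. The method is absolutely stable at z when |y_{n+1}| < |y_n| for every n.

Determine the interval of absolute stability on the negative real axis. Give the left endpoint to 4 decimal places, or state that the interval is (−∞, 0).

On y'=λy, z=hλ:
  order 4, 4-stage ⇒ R(z)=1+z+z^2/2+z^3/6+z^4/24
  (e.g. R(-1.46)=0.27643, |R|=0.27643)

Find x<0 with |R(x)|<1.
x=-1.46: |R|=0.2764
|R(-1.72)|=0.2758 |R(-1.31)|=0.2961 |R(-0.56)|=0.5716
Bisect:
  x_lo=-3.4036 |R|=2.4089  x_hi=-0.3585 |R|=0.6988
  mid=-1.88106 |R|=0.30049 →hi
  mid=-2.64234 |R|=0.80501 →hi
  mid=-3.02297 |R|=1.42161 →lo
  mid=-2.83265 |R|=1.07379 →lo
  mid=-2.73750 |R|=0.93030 →hi
  mid=-2.78508 |R|=0.99967 →hi
  mid=-2.80886 |R|=1.03612 →lo
  mid=-2.79697 |R|=1.01775 →lo
  mid=-2.79102 |R|=1.00867 →lo
  ...
  [-2.78545,-2.78526] ⇒ x*=-2.7853
Stable set (-2.7853, 0).

z∈(-2.7853,0).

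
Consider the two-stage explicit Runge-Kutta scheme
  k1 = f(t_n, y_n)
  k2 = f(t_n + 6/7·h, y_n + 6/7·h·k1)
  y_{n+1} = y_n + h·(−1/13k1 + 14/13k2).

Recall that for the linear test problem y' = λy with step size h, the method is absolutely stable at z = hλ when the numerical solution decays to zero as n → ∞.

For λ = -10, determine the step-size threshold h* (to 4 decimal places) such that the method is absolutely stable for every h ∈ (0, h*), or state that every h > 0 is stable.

On y'=λy, z=hλ:
  k1=λy_n ⇒ h·k1=z·y_n;  k2=λ(1+6/7z)y_n ⇒ h·k2=z(1+6/7z)y_n
  y_{n+1}/y_n = 1 − 1/13z + 14/13z(1+6/7z) = 1 + z + 12/13z²
  so R(z) = 1 + z + 12/13z².

Solve |R(x)|<1 on ℝ⁻.
x=-0.79: |R|=0.7861
R=1: x+12/13x²=0 ⇒ x=−13/12=-1.0833; min R=1−1/(4·12/13)=0.7292>−1
Confirm numerically:
  x=-0.942: |R|=0.87711 <1
  x=-0.706: |R|=0.75409 <1
  x=-0.701: |R|=0.75260 <1
  x=-0.665: |R|=0.74321 <1
  x=-1.308: |R|=1.27126 >1
  x=-1.307: |R|=1.26985 >1
  x=-1.226: |R|=1.16145 >1
Interval (-1.0833, 0).

(-1.0833,0); λ=-10 ⇒ h* = (13/12)/10 = 0.1083.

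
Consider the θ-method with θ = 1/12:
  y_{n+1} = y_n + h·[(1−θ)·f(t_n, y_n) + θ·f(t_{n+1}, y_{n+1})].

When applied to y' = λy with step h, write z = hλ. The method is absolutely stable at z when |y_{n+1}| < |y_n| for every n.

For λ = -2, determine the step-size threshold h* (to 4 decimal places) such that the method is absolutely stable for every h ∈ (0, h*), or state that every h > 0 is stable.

With y'=λy (z=hλ):
  y_{n+1} = y_n + z·[11/12·y_n + 1/12·y_{n+1}] ⇒ (1 − 1/12z)y_{n+1} = (1 + 11/12z)y_n
  so R(z) = (1 + 11/12z)/(1 − 1/12z).

Boundary: |R(x)|=1, x<0.
x=-0.95: |R|=0.1197
R=−1: 1+11/12x = −1+1/12x ⇒ -5/6x=2 ⇒ x=2/(-5/6)=-2.4000
Confirm numerically:
  x=-2.370: |R|=0.97912 <1
  x=-2.305: |R|=0.93359 <1
  x=-1.810: |R|=0.57277 <1
  x=-1.269: |R|=0.14764 <1
  x=-2.797: |R|=1.26830 >1
  x=-2.701: |R|=1.20475 >1
Interval (-2.4000, 0).

(-2.4000,0); λ=-2 ⇒ h* = (12/5)/2 = 1.2000.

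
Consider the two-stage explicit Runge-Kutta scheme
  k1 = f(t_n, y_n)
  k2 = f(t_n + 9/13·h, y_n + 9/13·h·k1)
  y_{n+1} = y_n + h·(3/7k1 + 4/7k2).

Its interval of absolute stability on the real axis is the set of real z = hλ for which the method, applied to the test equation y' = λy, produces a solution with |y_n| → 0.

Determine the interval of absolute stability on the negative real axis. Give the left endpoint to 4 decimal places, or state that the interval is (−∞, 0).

With y'=λy (z=hλ):
  k1=λy_n ⇒ h·k1=z·y_n;  k2=λ(1+9/13z)y_n ⇒ h·k2=z(1+9/13z)y_n
  y_{n+1}/y_n = 1 + 3/7z + 4/7z(1+9/13z) = 1 + z + 36/91z²
  Hence R(z) = 1 + z + 36/91z².

Boundary: |R(x)|=1, x<0.
x=-1.08: |R|=0.3814
R=1: x+36/91x²=0 ⇒ x=−91/36=-2.5278; min R=1−1/(4·36/91)=0.3681>−1
Confirm numerically:
  x=-2.389: |R|=0.86884 <1
  x=-2.189: |R|=0.70663 <1
  x=-1.890: |R|=0.52314 <1
  x=-1.279: |R|=0.36815 <1
  x=-2.703: |R|=1.18737 >1
  x=-2.550: |R|=1.02242 >1
So |R|<1 on (-2.5278, 0).

(-2.5278, 0).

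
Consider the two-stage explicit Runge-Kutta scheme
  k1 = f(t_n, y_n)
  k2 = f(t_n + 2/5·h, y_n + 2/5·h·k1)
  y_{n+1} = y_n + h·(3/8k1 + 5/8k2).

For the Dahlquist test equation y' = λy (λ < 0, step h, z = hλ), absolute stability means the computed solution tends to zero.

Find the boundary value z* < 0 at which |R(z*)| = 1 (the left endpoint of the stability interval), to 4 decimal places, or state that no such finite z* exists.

z* = -4.0000.

On y'=λy, z=hλ:
  k1=λy_n ⇒ h·k1=z·y_n;  k2=λ(1+2/5z)y_n ⇒ h·k2=z(1+2/5z)y_n
  y_{n+1}/y_n = 1 + 3/8z + 5/8z(1+2/5z) = 1 + z + 1/4z²
  R(z) = 1 + z + 1/4z².

Boundary: |R(x)|=1, x<0.
x=-1.32: |R|=0.1156
R=1: x+1/4x²=0 ⇒ x=−4=-4.0000; min R=1−1/(4·1/4)=0.0000>−1
Confirm numerically:
  x=-3.716: |R|=0.73616 <1
  x=-2.555: |R|=0.07701 <1
  x=-1.930: |R|=0.00122 <1
  x=-4.523: |R|=1.59138 >1
  x=-4.260: |R|=1.27690 >1
Stable set (-4.0000, 0).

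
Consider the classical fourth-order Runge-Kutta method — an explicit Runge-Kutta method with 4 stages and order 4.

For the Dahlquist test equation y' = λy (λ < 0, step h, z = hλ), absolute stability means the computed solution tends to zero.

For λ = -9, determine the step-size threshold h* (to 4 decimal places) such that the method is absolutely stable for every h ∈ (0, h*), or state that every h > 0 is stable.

(-2.7853,0); λ=-9 ⇒ h* = 0.3095.

With y'=λy (z=hλ):
  order 4, 4-stage ⇒ R(z)=1+z+z^2/2+z^3/6+z^4/24
  (e.g. R(-0.37)=0.69079, |R|=0.69079)

Need |R(x)|<1, x<0.
x=-0.37: |R|=0.6908
|R(-2.47)|=0.6198 |R(-1.88)|=0.3003 |R(-1.21)|=0.3161
Bisect:
  x_lo=-3.4748 |R|=2.6443  x_hi=-0.2478 |R|=0.7805
  mid=-1.86132 |R|=0.29629 →hi
  mid=-2.66808 |R|=0.83719 →hi
  mid=-3.07146 |R|=1.52443 →lo
  mid=-2.86977 |R|=1.13502 →lo
  mid=-2.76893 |R|=0.97560 →hi
  mid=-2.81935 |R|=1.05257 →lo
  mid=-2.79414 |R|=1.01342 →lo
  mid=-2.78153 |R|=0.99434 →hi
  mid=-2.78784 |R|=1.00384 →lo
  ...
  [-2.78547,-2.78528] ⇒ x*=-2.7853
Stable set (-2.7853, 0).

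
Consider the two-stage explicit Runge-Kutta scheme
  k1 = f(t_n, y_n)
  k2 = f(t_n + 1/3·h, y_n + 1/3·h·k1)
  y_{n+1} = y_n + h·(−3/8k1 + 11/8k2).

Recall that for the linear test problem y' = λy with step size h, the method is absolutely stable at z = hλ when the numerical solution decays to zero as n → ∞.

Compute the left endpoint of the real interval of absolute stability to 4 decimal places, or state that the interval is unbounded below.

z* = -2.1818.

With y'=λy (z=hλ):
  k1=λy_n ⇒ h·k1=z·y_n;  k2=λ(1+1/3z)y_n ⇒ h·k2=z(1+1/3z)y_n
  y_{n+1}/y_n = 1 − 3/8z + 11/8z(1+1/3z) = 1 + z + 11/24z²
  ⇒ R(z) = 1 + z + 11/24z².

Need |R(x)|<1, x<0.
x=-1.42: |R|=0.5042
R=1: x+11/24x²=0 ⇒ x=−24/11=-2.1818; min R=1−1/(4·11/24)=0.4545>−1
Confirm numerically:
  x=-1.838: |R|=0.71036 <1
  x=-1.376: |R|=0.49180 <1
  x=-1.048: |R|=0.45539 <1
  x=-0.878: |R|=0.47532 <1
  x=-2.454: |R|=1.30614 >1
  x=-2.210: |R|=1.02855 >1
  x=-2.202: |R|=1.02037 >1
So |R|<1 on (-2.1818, 0).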